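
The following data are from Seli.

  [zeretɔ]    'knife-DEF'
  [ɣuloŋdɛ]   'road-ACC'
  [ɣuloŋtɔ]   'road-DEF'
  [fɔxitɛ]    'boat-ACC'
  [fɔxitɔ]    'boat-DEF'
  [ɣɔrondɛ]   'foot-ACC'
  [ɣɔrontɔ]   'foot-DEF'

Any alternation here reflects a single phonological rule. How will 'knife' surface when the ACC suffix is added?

[zeretɛ]

The ACC suffix surfaces as [-dɛ] and [-tɛ], depending on the final segment of the stem.
The DEF suffix, which begins with [t], is invariant after every stem; so [t] is not altered by any rule here.
The ACC suffix is therefore /-dɛ/ underlyingly, with post-vocalic devoicing: voiced stops become voiceless after a vowel.
After 'knife', which ends in a vowel, the suffix surfaces as [-tɛ], giving [zeretɛ].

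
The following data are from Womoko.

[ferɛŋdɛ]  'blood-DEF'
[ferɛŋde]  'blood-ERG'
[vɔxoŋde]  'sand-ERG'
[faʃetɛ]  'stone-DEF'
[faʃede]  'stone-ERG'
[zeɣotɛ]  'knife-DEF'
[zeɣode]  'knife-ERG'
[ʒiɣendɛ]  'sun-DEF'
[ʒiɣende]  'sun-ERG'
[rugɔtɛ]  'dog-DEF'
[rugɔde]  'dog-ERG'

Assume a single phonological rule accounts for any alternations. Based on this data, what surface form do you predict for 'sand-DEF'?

The DEF morpheme has two allomorphs, [-dɛ] and [-tɛ].
By contrast the ERG suffix keeps its initial [d] throughout — that segment must be underlying.
The DEF suffix is therefore /-tɛ/ underlyingly, with post-nasal voicing: voiceless stops become voiced after a nasal.
After 'sand', which ends in a nasal, the suffix surfaces as [-dɛ], giving [vɔxoŋdɛ].

[vɔxoŋdɛ]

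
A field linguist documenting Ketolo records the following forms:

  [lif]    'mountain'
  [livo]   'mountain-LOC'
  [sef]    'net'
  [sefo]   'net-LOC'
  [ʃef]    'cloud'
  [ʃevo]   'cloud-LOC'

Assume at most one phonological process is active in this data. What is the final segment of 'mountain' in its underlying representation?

The stem for 'mountain' ends in [f] in [lif] but [v] in [livo].
Compare 'net', with invariant [f] in [sef] and [sefo]: an analysis with underlying /f/ and a rule producing [v] before the LOC suffix would wrongly predict alternation here too.
The alternation reflects word-final obstruent devoicing: voiced obstruents become voiceless word-finally. /v/ is underlying.

/v/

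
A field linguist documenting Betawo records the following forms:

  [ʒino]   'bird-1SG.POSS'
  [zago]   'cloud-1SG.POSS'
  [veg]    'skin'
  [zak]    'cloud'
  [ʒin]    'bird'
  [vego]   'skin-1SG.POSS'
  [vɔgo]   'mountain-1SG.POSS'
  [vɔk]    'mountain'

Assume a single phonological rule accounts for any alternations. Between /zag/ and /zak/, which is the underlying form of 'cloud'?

In [zago] and [zak] the final segment of 'cloud' alternates: [g] ~ [k].
If /g/ were underlying and a rule turned it into [k] in isolation, 'skin' would also alternate; but it has [g] in both [vego] and [veg].
The alternation reflects intervocalic voicing: voiceless stops become voiced between vowels. /k/ is underlying.

/zak/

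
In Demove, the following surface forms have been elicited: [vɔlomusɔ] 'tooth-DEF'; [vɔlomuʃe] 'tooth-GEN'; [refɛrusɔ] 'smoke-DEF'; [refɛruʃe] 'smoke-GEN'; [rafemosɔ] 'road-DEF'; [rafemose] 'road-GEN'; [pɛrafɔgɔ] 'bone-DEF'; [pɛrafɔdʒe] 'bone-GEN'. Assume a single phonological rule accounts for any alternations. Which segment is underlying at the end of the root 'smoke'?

The root 'smoke' surfaces as [refɛrusɔ] and [refɛruʃe], with a stem-final [s] ~ [ʃ] alternation.
Compare 'road', with invariant [s] in [rafemosɔ] and [rafemose]: an analysis with underlying /s/ and a rule producing [ʃ] before the GEN suffix would wrongly predict alternation here too.
The alternation reflects depalatalization: palato-alveolar /dʒ/ and /ʃ/ become [g] and [s] when no front vowel follows. /ʃ/ is underlying.

/ʃ/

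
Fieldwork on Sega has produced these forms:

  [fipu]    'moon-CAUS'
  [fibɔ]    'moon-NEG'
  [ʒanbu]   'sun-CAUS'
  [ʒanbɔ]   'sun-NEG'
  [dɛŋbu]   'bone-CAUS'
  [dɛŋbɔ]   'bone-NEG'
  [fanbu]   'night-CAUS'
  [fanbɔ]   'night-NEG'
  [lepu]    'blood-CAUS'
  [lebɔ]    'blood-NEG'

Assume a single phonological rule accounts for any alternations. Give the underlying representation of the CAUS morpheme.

The CAUS morpheme has two allomorphs, [-bu] and [-pu].
By contrast the NEG suffix keeps its initial [b] throughout — that segment must be underlying.
So the underlying form is /-pu/, and voiceless stops become voiced after a nasal.

/-pu/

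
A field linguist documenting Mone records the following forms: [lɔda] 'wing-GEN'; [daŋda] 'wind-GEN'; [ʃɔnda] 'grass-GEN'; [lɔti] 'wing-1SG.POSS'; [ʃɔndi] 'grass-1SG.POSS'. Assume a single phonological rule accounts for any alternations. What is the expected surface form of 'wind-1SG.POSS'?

[daŋdi]

The 1SG.POSS morpheme has two allomorphs, [-di] and [-ti].
The GEN suffix, which begins with [d], is invariant after every stem; so [d] is not altered by any rule here.
The 1SG.POSS suffix is therefore /-ti/ underlyingly, with post-nasal voicing: voiceless stops become voiced after a nasal.
After 'wind', which ends in a nasal, the suffix surfaces as [-di], giving [daŋdi].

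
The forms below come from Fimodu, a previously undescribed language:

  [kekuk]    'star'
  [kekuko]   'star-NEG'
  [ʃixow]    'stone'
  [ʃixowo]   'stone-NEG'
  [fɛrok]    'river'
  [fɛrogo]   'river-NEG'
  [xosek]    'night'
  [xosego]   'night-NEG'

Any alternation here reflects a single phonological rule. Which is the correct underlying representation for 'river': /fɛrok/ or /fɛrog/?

'river' shows [k] ~ [g] at the end of the stem ([fɛrok] vs [fɛrogo]).
The stem 'star' ([kekuk], [kekuko]) shows [k] unchanged in both environments, so [k] cannot be basic with [g] derived before the NEG suffix.
The alternation reflects word-final obstruent devoicing: voiced obstruents become voiceless word-finally. /g/ is underlying.

/fɛrog/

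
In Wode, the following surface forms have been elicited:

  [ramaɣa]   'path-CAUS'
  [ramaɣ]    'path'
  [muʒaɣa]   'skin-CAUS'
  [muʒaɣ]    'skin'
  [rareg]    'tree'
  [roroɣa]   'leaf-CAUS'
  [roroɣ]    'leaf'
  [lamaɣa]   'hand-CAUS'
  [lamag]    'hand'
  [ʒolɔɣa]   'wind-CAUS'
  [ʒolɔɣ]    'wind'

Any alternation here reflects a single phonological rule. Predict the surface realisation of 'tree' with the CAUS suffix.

[rareɣa]

'hand' shows [ɣ] ~ [g] at the end of the stem ([lamaɣa] vs [lamag]).
The stem 'skin' ([muʒaɣa], [muʒaɣ]) shows [ɣ] unchanged in both environments, so [ɣ] cannot be basic with [g] derived in isolation.
So /g/ is underlying, and a rule of intervocalic spirantization — voiced stops become fricatives between vowels — gives [ɣ].
The one attested form of 'tree', [rareg], shows underlying /rareg/. Applying the same rule between vowels gives [rareɣa].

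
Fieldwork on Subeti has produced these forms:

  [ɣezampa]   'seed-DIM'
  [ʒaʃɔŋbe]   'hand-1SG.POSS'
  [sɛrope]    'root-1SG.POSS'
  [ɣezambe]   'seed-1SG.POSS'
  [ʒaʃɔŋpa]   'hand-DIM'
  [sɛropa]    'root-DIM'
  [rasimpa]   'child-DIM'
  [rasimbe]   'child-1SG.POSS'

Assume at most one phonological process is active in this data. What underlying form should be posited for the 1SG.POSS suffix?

/-be/

The 1SG.POSS suffix surfaces as [-be] and [-pe], depending on the final segment of the stem.
By contrast the DIM suffix keeps its initial [p] throughout — that segment must be underlying.
So the underlying form is /-be/, and voiced stops become voiceless after a vowel.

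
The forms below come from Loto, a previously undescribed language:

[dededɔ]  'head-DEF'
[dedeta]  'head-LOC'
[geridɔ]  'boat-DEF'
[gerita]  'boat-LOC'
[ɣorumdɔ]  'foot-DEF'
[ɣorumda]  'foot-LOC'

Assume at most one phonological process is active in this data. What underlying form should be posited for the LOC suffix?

The LOC suffix surfaces as [-da] and [-ta], depending on the final segment of the stem.
By contrast the DEF suffix keeps its initial [d] throughout — that segment must be underlying.
So the underlying form is /-ta/, and voiceless stops become voiced after a nasal.

/-ta/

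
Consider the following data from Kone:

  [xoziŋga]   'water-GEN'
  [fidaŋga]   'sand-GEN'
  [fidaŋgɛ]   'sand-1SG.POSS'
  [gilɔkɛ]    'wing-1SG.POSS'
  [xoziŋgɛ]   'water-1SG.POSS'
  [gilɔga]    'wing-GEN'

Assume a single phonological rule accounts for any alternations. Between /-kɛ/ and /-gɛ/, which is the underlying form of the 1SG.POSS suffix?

The 1SG.POSS morpheme has two allomorphs, [-gɛ] and [-kɛ].
By contrast the GEN suffix keeps its initial [g] throughout — that segment must be underlying.
So the underlying form is /-kɛ/, and voiceless stops become voiced after a nasal.

/-kɛ/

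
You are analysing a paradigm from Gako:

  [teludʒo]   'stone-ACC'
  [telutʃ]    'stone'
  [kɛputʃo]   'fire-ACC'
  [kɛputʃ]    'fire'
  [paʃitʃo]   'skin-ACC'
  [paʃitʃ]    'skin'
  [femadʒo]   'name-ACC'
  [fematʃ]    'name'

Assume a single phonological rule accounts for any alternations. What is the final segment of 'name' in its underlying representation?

In [femadʒo] and [fematʃ] the final segment of 'name' alternates: [dʒ] ~ [tʃ].
But 'fire' keeps [tʃ] in both environments ([kɛputʃo], [kɛputʃ]), so there is no rule changing /tʃ/ to [dʒ] before the ACC suffix.
The underlying segment must be /dʒ/; voiced obstruents become voiceless word-finally, yielding [tʃ] there.

/dʒ/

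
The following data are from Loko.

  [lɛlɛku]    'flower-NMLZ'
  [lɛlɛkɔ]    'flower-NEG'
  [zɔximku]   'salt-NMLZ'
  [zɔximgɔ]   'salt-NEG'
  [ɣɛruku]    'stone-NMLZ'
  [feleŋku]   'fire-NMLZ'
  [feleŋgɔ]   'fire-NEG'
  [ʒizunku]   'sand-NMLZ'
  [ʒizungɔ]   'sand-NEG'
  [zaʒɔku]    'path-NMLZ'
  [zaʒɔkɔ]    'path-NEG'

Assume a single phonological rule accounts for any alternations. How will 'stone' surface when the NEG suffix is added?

[ɣɛrukɔ]

The NEG morpheme has two allomorphs, [-gɔ] and [-kɔ].
By contrast the NMLZ suffix keeps its initial [k] throughout — that segment must be underlying.
The NEG suffix is therefore /-gɔ/ underlyingly, with post-vocalic devoicing: voiced stops become voiceless after a vowel.
After 'stone', which ends in a vowel, the suffix surfaces as [-kɔ], giving [ɣɛrukɔ].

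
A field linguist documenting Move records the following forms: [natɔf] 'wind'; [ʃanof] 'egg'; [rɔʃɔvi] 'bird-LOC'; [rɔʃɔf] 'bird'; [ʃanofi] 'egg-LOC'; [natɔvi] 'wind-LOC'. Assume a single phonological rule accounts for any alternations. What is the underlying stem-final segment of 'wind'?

In [natɔf] and [natɔvi] the final segment of 'wind' alternates: [f] ~ [v].
The stem 'egg' ([ʃanof], [ʃanofi]) shows [f] unchanged in both environments, so [f] cannot be basic with [v] derived before the LOC suffix.
The alternation reflects word-final obstruent devoicing: voiced obstruents become voiceless word-finally. /v/ is underlying.

/v/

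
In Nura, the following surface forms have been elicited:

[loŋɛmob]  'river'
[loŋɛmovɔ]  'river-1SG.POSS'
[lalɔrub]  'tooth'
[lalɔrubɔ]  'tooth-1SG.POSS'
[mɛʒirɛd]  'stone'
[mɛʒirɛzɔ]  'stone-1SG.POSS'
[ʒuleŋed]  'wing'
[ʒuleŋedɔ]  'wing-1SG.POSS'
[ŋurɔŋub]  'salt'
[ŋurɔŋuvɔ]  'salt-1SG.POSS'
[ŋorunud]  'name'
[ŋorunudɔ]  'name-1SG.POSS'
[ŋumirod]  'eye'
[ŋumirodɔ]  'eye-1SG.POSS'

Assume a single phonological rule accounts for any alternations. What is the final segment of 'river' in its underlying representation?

In [loŋɛmob] and [loŋɛmovɔ] the final segment of 'river' alternates: [b] ~ [v].
The stem 'tooth' ([lalɔrub], [lalɔrubɔ]) shows [b] unchanged in both environments, so [b] cannot be basic with [v] derived before the 1SG.POSS suffix.
The alternation reflects word-final hardening: voiced fricatives become stops word-finally. /v/ is underlying.

/v/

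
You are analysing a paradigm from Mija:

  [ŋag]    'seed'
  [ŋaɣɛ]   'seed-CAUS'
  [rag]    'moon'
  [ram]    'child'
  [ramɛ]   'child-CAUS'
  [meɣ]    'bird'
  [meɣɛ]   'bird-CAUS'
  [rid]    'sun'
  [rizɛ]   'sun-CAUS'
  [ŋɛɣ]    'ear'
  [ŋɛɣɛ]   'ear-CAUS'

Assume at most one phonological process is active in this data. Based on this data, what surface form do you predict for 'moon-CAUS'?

[raɣɛ]

'seed' shows [g] ~ [ɣ] at the end of the stem ([ŋag] vs [ŋaɣɛ]).
The stem 'bird' ([meɣ], [meɣɛ]) shows [ɣ] unchanged in both environments, so [ɣ] cannot be basic with [g] derived in isolation.
So /g/ is underlying, and a rule of intervocalic spirantization — voiced stops become fricatives between vowels — gives [ɣ].
The one attested form of 'moon', [rag], shows underlying /rag/. Applying the same rule between vowels gives [raɣɛ].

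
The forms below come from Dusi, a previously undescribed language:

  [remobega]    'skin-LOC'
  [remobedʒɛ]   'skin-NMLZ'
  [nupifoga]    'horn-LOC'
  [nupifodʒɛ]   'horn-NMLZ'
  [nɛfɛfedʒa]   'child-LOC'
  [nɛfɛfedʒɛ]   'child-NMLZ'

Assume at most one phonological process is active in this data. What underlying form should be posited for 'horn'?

/nupifog/

The stem for 'horn' ends in [g] in [nupifoga] but [dʒ] in [nupifodʒɛ].
Compare 'child', with invariant [dʒ] in [nɛfɛfedʒa] and [nɛfɛfedʒɛ]: an analysis with underlying /dʒ/ and a rule producing [g] before the LOC suffix would wrongly predict alternation here too.
The alternation reflects palatalization before a front vowel: /g/ becomes palato-alveolar [dʒ] before a front vowel. /g/ is underlying.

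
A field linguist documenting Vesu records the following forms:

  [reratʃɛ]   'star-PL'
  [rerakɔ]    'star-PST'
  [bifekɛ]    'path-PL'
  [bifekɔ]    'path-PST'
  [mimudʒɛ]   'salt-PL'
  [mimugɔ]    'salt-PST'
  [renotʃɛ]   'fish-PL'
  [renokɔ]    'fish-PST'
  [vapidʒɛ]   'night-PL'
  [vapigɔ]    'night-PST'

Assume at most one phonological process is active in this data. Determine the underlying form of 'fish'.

/renotʃ/

The stem for 'fish' ends in [tʃ] in [renotʃɛ] but [k] in [renokɔ].
But 'path' keeps [k] in both environments ([bifekɛ], [bifekɔ]), so there is no rule changing /k/ to [tʃ] before the PL suffix.
So /tʃ/ is underlying, and a rule of depalatalization — palato-alveolar /tʃ/ and /dʒ/ become [k] and [g] when no front vowel follows — gives [k].
Hence 'fish' is /renotʃ/ underlyingly.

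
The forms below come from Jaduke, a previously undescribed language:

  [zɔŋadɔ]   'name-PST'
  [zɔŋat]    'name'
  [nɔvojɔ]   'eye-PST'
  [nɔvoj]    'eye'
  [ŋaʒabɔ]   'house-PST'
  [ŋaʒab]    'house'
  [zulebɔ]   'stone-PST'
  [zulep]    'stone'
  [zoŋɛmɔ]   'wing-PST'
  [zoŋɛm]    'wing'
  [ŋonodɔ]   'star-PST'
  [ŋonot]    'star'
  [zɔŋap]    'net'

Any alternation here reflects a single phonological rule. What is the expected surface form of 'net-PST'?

'stone' shows [b] ~ [p] at the end of the stem ([zulebɔ] vs [zulep]).
But 'house' keeps [b] in both environments ([ŋaʒabɔ], [ŋaʒab]), so there is no rule changing /b/ to [p] in isolation.
Therefore /p/ is basic and [b] is derived by intervocalic voicing (voiceless stops become voiced between vowels).
The one attested form of 'net', [zɔŋap], shows underlying /zɔŋap/. Applying the same rule between vowels gives [zɔŋabɔ].

[zɔŋabɔ]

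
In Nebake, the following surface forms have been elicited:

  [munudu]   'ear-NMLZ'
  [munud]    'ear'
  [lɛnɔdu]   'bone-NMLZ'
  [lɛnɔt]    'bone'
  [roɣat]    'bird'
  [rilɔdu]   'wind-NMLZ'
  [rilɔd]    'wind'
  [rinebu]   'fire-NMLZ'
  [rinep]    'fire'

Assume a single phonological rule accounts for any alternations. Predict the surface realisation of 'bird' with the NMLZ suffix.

[roɣadu]

In [lɛnɔdu] and [lɛnɔt] the final segment of 'bone' alternates: [d] ~ [t].
But 'ear' keeps [d] in both environments ([munudu], [munud]), so there is no rule changing /d/ to [t] in isolation.
The alternation reflects intervocalic voicing: voiceless stops become voiced between vowels. /t/ is underlying.
From [roɣat] the stem 'bird' is /roɣat/; between vowels this yields [roɣadu].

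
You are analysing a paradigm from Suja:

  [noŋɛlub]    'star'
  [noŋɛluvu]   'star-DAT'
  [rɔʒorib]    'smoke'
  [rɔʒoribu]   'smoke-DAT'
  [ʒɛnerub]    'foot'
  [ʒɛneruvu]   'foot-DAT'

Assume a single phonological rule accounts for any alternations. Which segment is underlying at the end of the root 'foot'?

/v/

In [ʒɛnerub] and [ʒɛneruvu] the final segment of 'foot' alternates: [b] ~ [v].
The stem 'smoke' ([rɔʒorib], [rɔʒoribu]) shows [b] unchanged in both environments, so [b] cannot be basic with [v] derived before the DAT suffix.
Therefore /v/ is basic and [b] is derived by word-final hardening (voiced fricatives become stops word-finally).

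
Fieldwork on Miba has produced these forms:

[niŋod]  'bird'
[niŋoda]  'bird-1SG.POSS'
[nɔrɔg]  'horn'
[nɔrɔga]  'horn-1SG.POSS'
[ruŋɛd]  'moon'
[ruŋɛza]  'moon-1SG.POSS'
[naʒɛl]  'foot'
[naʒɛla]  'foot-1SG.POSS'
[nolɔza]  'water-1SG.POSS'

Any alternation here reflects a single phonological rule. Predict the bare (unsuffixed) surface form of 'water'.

[nolɔd]

The stem for 'moon' ends in [d] in [ruŋɛd] but [z] in [ruŋɛza].
Compare 'bird', with invariant [d] in [niŋod] and [niŋoda]: an analysis with underlying /d/ and a rule producing [z] before the 1SG.POSS suffix would wrongly predict alternation here too.
So /z/ is underlying, and a rule of word-final hardening — voiced fricatives become stops word-finally — gives [d].
The one attested form of 'water', [nolɔza], shows underlying /nolɔz/. Applying the same rule word-finally gives [nolɔd].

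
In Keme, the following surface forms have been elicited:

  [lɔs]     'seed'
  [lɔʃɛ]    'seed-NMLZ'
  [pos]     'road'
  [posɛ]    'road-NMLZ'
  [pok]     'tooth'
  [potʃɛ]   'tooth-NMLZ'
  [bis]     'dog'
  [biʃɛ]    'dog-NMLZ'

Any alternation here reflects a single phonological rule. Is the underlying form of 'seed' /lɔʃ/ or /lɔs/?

/lɔʃ/

In [lɔs] and [lɔʃɛ] the final segment of 'seed' alternates: [s] ~ [ʃ].
But 'road' keeps [s] in both environments ([pos], [posɛ]), so there is no rule changing /s/ to [ʃ] before the NMLZ suffix.
So /ʃ/ is underlying, and a rule of depalatalization — palato-alveolar /tʃ/ and /ʃ/ become [k] and [s] when no front vowel follows — gives [s].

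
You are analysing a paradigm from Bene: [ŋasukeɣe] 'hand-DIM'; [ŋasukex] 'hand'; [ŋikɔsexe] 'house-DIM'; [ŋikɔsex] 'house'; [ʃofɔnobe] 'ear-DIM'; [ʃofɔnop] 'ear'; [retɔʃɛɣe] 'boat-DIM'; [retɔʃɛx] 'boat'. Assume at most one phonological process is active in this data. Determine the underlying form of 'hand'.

The stem for 'hand' ends in [ɣ] in [ŋasukeɣe] but [x] in [ŋasukex].
Compare 'house', with invariant [x] in [ŋikɔsexe] and [ŋikɔsex]: an analysis with underlying /x/ and a rule producing [ɣ] before the DIM suffix would wrongly predict alternation here too.
So /ɣ/ is underlying, and a rule of word-final obstruent devoicing — voiced obstruents become voiceless word-finally — gives [x].
The underlying form of 'hand' is therefore /ŋasukeɣ/.

/ŋasukeɣ/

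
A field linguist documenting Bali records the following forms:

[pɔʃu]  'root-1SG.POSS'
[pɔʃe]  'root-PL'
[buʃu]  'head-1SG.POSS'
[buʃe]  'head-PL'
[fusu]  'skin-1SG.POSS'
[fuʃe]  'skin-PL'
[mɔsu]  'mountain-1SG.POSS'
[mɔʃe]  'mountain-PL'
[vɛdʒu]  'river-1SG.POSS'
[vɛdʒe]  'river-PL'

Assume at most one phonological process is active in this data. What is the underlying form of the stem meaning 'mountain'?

In [mɔsu] and [mɔʃe] the final segment of 'mountain' alternates: [s] ~ [ʃ].
But 'root' keeps [ʃ] in both environments ([pɔʃu], [pɔʃe]), so there is no rule changing /ʃ/ to [s] before the 1SG.POSS suffix.
The alternation reflects palatalization before a front vowel: /s/ becomes palato-alveolar [ʃ] before a front vowel. /s/ is underlying.

/mɔs/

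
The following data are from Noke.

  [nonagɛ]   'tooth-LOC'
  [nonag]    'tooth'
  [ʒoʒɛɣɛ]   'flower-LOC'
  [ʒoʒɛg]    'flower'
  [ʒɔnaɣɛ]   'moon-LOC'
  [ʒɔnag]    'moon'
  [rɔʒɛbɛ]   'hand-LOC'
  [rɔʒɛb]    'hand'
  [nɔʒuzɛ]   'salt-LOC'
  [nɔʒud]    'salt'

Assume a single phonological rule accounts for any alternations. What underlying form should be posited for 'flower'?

/ʒoʒɛɣ/

'flower' shows [ɣ] ~ [g] at the end of the stem ([ʒoʒɛɣɛ] vs [ʒoʒɛg]).
But 'tooth' keeps [g] in both environments ([nonagɛ], [nonag]), so there is no rule changing /g/ to [ɣ] before the LOC suffix.
So /ɣ/ is underlying, and a rule of word-final hardening — voiced fricatives become stops word-finally — gives [g].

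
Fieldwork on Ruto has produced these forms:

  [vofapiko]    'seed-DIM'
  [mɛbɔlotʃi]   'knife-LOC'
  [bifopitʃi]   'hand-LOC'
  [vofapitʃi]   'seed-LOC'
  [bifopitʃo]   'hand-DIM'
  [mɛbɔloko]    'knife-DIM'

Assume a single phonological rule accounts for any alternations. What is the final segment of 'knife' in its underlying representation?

/k/

The root 'knife' surfaces as [mɛbɔloko] and [mɛbɔlotʃi], with a stem-final [k] ~ [tʃ] alternation.
Compare 'hand', with invariant [tʃ] in [bifopitʃo] and [bifopitʃi]: an analysis with underlying /tʃ/ and a rule producing [k] before the DIM suffix would wrongly predict alternation here too.
Therefore /k/ is basic and [tʃ] is derived by palatalization before a front vowel (/k/ becomes palato-alveolar [tʃ] before a front vowel).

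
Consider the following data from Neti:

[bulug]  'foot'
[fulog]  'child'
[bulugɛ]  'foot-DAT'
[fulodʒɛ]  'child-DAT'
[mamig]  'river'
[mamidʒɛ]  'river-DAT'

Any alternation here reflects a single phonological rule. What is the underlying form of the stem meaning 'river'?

/mamidʒ/

In [mamidʒɛ] and [mamig] the final segment of 'river' alternates: [dʒ] ~ [g].
The stem 'foot' ([bulugɛ], [bulug]) shows [g] unchanged in both environments, so [g] cannot be basic with [dʒ] derived before the DAT suffix.
The underlying segment must be /dʒ/; palato-alveolar /dʒ/ becomes [g] when no front vowel follows, yielding [g] there.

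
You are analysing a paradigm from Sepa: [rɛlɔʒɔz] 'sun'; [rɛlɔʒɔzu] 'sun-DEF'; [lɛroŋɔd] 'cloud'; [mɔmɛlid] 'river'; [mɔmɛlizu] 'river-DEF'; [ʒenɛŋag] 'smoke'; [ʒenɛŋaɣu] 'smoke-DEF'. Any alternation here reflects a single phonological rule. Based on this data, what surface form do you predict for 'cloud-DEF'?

[lɛroŋɔzu]

The stem for 'river' ends in [d] in [mɔmɛlid] but [z] in [mɔmɛlizu].
But 'sun' keeps [z] in both environments ([rɛlɔʒɔz], [rɛlɔʒɔzu]), so there is no rule changing /z/ to [d] in isolation.
The alternation reflects intervocalic spirantization: voiced stops become fricatives between vowels. /d/ is underlying.
The one attested form of 'cloud', [lɛroŋɔd], shows underlying /lɛroŋɔd/. Applying the same rule between vowels gives [lɛroŋɔzu].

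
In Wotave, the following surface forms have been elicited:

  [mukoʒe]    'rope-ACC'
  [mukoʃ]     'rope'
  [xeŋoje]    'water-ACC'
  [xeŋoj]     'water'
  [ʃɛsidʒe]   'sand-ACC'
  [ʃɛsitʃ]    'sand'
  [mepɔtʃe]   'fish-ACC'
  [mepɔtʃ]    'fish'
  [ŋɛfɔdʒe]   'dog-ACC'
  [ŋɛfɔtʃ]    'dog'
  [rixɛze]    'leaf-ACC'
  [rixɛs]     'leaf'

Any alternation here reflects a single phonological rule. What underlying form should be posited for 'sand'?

The stem for 'sand' ends in [dʒ] in [ʃɛsidʒe] but [tʃ] in [ʃɛsitʃ].
The stem 'fish' ([mepɔtʃe], [mepɔtʃ]) shows [tʃ] unchanged in both environments, so [tʃ] cannot be basic with [dʒ] derived before the ACC suffix.
Therefore /dʒ/ is basic and [tʃ] is derived by word-final obstruent devoicing (voiced obstruents become voiceless word-finally).

/ʃɛsidʒ/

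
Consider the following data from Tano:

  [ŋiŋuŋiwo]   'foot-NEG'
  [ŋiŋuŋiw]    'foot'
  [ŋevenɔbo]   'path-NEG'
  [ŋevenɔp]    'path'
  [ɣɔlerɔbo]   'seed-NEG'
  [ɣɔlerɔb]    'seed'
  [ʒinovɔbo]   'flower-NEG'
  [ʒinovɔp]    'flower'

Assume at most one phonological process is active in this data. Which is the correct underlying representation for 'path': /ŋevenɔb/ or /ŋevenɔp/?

'path' shows [b] ~ [p] at the end of the stem ([ŋevenɔbo] vs [ŋevenɔp]).
Compare 'seed', with invariant [b] in [ɣɔlerɔbo] and [ɣɔlerɔb]: an analysis with underlying /b/ and a rule producing [p] in isolation would wrongly predict alternation here too.
Therefore /p/ is basic and [b] is derived by intervocalic voicing (voiceless stops become voiced between vowels).

/ŋevenɔp/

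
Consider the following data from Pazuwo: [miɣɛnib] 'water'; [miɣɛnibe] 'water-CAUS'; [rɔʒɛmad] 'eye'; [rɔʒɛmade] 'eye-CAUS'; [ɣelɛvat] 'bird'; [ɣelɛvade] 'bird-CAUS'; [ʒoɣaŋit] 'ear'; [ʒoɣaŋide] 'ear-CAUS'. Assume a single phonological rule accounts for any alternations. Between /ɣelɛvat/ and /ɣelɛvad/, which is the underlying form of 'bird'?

/ɣelɛvat/

'bird' shows [t] ~ [d] at the end of the stem ([ɣelɛvat] vs [ɣelɛvade]).
But 'eye' keeps [d] in both environments ([rɔʒɛmad], [rɔʒɛmade]), so there is no rule changing /d/ to [t] in isolation.
The alternation reflects intervocalic voicing: voiceless stops become voiced between vowels. /t/ is underlying.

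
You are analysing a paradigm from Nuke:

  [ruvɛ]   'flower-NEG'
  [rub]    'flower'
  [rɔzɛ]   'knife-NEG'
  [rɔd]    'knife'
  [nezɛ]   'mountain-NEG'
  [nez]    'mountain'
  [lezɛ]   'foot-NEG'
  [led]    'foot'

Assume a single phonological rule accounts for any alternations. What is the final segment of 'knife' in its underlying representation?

In [rɔzɛ] and [rɔd] the final segment of 'knife' alternates: [z] ~ [d].
Compare 'mountain', with invariant [z] in [nezɛ] and [nez]: an analysis with underlying /z/ and a rule producing [d] in isolation would wrongly predict alternation here too.
The alternation reflects intervocalic spirantization: voiced stops become fricatives between vowels. /d/ is underlying.

/d/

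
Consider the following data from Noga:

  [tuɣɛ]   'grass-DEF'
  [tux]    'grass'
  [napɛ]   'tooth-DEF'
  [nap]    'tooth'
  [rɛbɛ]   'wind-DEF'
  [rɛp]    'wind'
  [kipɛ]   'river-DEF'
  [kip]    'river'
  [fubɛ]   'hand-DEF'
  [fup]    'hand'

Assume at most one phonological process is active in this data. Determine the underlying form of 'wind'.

In [rɛbɛ] and [rɛp] the final segment of 'wind' alternates: [b] ~ [p].
The stem 'river' ([kipɛ], [kip]) shows [p] unchanged in both environments, so [p] cannot be basic with [b] derived before the DEF suffix.
Therefore /b/ is basic and [p] is derived by word-final obstruent devoicing (voiced obstruents become voiceless word-finally).
Hence 'wind' is /rɛb/ underlyingly.

/rɛb/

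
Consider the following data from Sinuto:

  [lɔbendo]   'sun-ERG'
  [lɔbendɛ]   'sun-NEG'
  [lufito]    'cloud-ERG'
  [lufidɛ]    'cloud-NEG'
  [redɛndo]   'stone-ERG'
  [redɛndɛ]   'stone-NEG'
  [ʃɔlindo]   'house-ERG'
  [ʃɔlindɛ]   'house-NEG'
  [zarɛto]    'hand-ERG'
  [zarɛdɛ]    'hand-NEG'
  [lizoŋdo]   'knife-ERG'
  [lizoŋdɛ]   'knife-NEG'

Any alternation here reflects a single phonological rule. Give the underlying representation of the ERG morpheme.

/-to/

The ERG morpheme has two allomorphs, [-do] and [-to].
By contrast the NEG suffix keeps its initial [d] throughout — that segment must be underlying.
The ERG suffix is therefore /-to/ underlyingly, with post-nasal voicing: voiceless stops become voiced after a nasal.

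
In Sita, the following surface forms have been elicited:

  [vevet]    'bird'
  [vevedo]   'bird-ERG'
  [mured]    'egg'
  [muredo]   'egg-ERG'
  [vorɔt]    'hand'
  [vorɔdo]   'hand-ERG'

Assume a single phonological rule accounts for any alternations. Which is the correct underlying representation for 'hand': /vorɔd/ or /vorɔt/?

/vorɔt/

The stem for 'hand' ends in [t] in [vorɔt] but [d] in [vorɔdo].
If /d/ were underlying and a rule turned it into [t] in isolation, 'egg' would also alternate; but it has [d] in both [mured] and [muredo].
Therefore /t/ is basic and [d] is derived by intervocalic voicing (voiceless stops become voiced between vowels).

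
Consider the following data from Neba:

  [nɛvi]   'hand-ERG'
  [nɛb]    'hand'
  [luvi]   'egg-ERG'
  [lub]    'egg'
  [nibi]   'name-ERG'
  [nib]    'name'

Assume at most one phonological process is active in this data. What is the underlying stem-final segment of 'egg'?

/v/

The stem for 'egg' ends in [v] in [luvi] but [b] in [lub].
Compare 'name', with invariant [b] in [nibi] and [nib]: an analysis with underlying /b/ and a rule producing [v] before the ERG suffix would wrongly predict alternation here too.
Therefore /v/ is basic and [b] is derived by word-final hardening (voiced fricatives become stops word-finally).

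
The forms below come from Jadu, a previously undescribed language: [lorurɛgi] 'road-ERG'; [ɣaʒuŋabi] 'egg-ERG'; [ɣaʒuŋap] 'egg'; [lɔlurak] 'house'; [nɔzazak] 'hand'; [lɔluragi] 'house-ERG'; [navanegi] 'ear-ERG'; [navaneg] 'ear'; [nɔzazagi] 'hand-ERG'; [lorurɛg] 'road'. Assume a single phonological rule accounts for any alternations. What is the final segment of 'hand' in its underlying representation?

The root 'hand' surfaces as [nɔzazagi] and [nɔzazak], with a stem-final [g] ~ [k] alternation.
But 'ear' keeps [g] in both environments ([navanegi], [navaneg]), so there is no rule changing /g/ to [k] in isolation.
The alternation reflects intervocalic voicing: voiceless stops become voiced between vowels. /k/ is underlying.

/k/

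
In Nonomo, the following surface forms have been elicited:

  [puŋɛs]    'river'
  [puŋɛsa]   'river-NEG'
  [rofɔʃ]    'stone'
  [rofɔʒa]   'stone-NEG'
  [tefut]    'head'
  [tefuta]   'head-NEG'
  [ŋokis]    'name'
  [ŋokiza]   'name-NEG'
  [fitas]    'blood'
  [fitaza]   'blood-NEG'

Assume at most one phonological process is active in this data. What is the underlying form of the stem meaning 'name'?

/ŋokiz/

In [ŋokis] and [ŋokiza] the final segment of 'name' alternates: [s] ~ [z].
But 'river' keeps [s] in both environments ([puŋɛs], [puŋɛsa]), so there is no rule changing /s/ to [z] before the NEG suffix.
The underlying segment must be /z/; voiced obstruents become voiceless word-finally, yielding [s] there.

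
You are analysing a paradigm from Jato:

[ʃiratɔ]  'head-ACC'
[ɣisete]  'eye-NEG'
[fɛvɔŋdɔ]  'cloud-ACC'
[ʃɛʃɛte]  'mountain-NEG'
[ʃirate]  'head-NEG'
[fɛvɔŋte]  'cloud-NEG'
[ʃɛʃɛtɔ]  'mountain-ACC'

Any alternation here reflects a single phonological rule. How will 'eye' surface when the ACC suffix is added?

[ɣisetɔ]

The ACC morpheme has two allomorphs, [-dɔ] and [-tɔ].
By contrast the NEG suffix keeps its initial [t] throughout — that segment must be underlying.
The ACC suffix is therefore /-dɔ/ underlyingly, with post-vocalic devoicing: voiced stops become voiceless after a vowel.
After 'eye', which ends in a vowel, the suffix surfaces as [-tɔ], giving [ɣisetɔ].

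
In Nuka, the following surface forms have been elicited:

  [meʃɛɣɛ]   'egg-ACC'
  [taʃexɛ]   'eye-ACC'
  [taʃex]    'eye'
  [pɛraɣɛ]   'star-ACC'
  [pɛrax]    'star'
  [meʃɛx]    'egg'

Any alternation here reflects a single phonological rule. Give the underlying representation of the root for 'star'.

/pɛraɣ/

The root 'star' surfaces as [pɛrax] and [pɛraɣɛ], with a stem-final [x] ~ [ɣ] alternation.
If /x/ were underlying and a rule turned it into [ɣ] before the ACC suffix, 'eye' would also alternate; but it has [x] in both [taʃex] and [taʃexɛ].
So /ɣ/ is underlying, and a rule of word-final obstruent devoicing — voiced obstruents become voiceless word-finally — gives [x].
The underlying form of 'star' is therefore /pɛraɣ/.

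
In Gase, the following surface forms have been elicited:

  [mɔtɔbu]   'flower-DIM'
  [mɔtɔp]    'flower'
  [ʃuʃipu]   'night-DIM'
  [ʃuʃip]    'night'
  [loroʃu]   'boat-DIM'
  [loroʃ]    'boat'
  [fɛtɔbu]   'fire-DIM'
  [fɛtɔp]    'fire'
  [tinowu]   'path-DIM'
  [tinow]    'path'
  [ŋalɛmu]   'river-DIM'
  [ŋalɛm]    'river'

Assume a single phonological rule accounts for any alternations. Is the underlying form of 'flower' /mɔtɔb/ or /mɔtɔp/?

'flower' shows [b] ~ [p] at the end of the stem ([mɔtɔbu] vs [mɔtɔp]).
If /p/ were underlying and a rule turned it into [b] before the DIM suffix, 'night' would also alternate; but it has [p] in both [ʃuʃipu] and [ʃuʃip].
The underlying segment must be /b/; voiced obstruents become voiceless word-finally, yielding [p] there.

/mɔtɔb/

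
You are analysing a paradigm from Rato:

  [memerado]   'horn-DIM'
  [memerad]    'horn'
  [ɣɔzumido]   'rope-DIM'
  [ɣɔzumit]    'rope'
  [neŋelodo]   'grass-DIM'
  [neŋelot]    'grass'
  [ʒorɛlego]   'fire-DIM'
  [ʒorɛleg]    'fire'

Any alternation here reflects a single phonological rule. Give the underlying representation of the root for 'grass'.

'grass' shows [d] ~ [t] at the end of the stem ([neŋelodo] vs [neŋelot]).
Compare 'horn', with invariant [d] in [memerado] and [memerad]: an analysis with underlying /d/ and a rule producing [t] in isolation would wrongly predict alternation here too.
Therefore /t/ is basic and [d] is derived by intervocalic voicing (voiceless stops become voiced between vowels).
Hence 'grass' is /neŋelot/ underlyingly.

/neŋelot/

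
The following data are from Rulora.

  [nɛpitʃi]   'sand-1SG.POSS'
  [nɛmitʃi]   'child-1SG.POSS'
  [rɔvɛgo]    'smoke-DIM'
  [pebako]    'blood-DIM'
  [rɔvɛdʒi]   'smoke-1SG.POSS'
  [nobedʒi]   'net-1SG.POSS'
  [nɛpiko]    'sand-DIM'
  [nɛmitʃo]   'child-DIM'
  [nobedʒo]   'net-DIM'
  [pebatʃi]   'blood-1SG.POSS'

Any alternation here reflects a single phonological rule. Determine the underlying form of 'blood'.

/pebak/

'blood' shows [tʃ] ~ [k] at the end of the stem ([pebatʃi] vs [pebako]).
Compare 'child', with invariant [tʃ] in [nɛmitʃi] and [nɛmitʃo]: an analysis with underlying /tʃ/ and a rule producing [k] before the DIM suffix would wrongly predict alternation here too.
So /k/ is underlying, and a rule of palatalization before a front vowel — /k/ and /g/ become palato-alveolar [tʃ] and [dʒ] before a front vowel — gives [tʃ].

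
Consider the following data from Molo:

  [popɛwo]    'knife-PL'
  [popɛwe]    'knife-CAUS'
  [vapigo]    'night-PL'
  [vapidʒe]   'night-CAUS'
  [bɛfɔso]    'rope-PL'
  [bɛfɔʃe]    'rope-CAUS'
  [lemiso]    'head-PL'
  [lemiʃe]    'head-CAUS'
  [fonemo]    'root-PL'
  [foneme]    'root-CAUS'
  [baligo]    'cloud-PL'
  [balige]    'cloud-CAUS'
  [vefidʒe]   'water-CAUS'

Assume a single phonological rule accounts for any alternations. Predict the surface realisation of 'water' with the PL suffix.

In [vapigo] and [vapidʒe] the final segment of 'night' alternates: [g] ~ [dʒ].
If /g/ were underlying and a rule turned it into [dʒ] before the CAUS suffix, 'cloud' would also alternate; but it has [g] in both [baligo] and [balige].
So /dʒ/ is underlying, and a rule of depalatalization — palato-alveolar /dʒ/ and /ʃ/ become [g] and [s] when no front vowel follows — gives [g].
From [vefidʒe] the stem 'water' is /vefidʒ/; when no front vowel follows this yields [vefigo].

[vefigo]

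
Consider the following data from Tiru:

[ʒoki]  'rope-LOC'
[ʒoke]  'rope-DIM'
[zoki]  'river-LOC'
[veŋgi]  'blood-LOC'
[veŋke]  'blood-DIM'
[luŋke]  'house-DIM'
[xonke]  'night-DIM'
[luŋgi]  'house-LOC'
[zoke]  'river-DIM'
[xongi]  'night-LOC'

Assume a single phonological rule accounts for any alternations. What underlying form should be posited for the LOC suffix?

The LOC morpheme has two allomorphs, [-gi] and [-ki].
By contrast the DIM suffix keeps its initial [k] throughout — that segment must be underlying.
The LOC suffix is therefore /-gi/ underlyingly, with post-vocalic devoicing: voiced stops become voiceless after a vowel.

/-gi/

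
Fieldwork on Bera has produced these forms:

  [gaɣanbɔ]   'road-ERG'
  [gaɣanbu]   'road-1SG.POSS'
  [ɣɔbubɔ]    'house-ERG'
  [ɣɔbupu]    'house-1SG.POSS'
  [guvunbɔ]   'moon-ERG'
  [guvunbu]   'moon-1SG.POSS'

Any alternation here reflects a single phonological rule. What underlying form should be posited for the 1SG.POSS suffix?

The 1SG.POSS morpheme has two allomorphs, [-bu] and [-pu].
By contrast the ERG suffix keeps its initial [b] throughout — that segment must be underlying.
The 1SG.POSS suffix is therefore /-pu/ underlyingly, with post-nasal voicing: voiceless stops become voiced after a nasal.

/-pu/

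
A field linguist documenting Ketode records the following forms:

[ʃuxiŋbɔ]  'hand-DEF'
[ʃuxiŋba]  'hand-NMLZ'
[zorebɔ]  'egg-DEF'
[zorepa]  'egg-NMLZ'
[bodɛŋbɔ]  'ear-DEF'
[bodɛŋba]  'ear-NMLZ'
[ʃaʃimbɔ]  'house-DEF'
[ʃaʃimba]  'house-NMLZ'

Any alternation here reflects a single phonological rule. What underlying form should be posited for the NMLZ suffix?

The NMLZ suffix surfaces as [-ba] and [-pa], depending on the final segment of the stem.
The DEF suffix, which begins with [b], is invariant after every stem; so [b] is not altered by any rule here.
So the underlying form is /-pa/, and voiceless stops become voiced after a nasal.

/-pa/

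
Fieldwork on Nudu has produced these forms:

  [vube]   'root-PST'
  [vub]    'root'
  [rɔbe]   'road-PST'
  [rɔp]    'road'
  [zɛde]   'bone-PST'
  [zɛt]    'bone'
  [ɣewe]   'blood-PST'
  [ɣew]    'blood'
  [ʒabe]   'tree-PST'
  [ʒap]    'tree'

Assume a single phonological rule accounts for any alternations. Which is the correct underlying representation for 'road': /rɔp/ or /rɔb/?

/rɔp/

The stem for 'road' ends in [b] in [rɔbe] but [p] in [rɔp].
If /b/ were underlying and a rule turned it into [p] in isolation, 'root' would also alternate; but it has [b] in both [vube] and [vub].
The alternation reflects intervocalic voicing: voiceless stops become voiced between vowels. /p/ is underlying.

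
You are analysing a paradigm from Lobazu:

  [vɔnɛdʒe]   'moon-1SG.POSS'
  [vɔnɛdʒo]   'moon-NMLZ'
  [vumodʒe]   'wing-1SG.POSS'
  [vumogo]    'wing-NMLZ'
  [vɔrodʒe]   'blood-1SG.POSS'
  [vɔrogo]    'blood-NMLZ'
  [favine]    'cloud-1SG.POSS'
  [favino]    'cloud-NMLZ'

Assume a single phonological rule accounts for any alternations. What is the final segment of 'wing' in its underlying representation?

/g/

The root 'wing' surfaces as [vumodʒe] and [vumogo], with a stem-final [dʒ] ~ [g] alternation.
Compare 'moon', with invariant [dʒ] in [vɔnɛdʒe] and [vɔnɛdʒo]: an analysis with underlying /dʒ/ and a rule producing [g] before the NMLZ suffix would wrongly predict alternation here too.
Therefore /g/ is basic and [dʒ] is derived by palatalization before a front vowel (/g/ becomes palato-alveolar [dʒ] before a front vowel).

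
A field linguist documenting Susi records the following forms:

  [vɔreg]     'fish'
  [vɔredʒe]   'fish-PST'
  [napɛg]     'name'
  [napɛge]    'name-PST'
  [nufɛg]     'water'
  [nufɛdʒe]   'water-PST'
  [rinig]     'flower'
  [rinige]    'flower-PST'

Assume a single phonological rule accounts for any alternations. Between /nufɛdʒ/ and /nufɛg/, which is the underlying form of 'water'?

/nufɛdʒ/

In [nufɛg] and [nufɛdʒe] the final segment of 'water' alternates: [g] ~ [dʒ].
The stem 'name' ([napɛg], [napɛge]) shows [g] unchanged in both environments, so [g] cannot be basic with [dʒ] derived before the PST suffix.
Therefore /dʒ/ is basic and [g] is derived by depalatalization (palato-alveolar /dʒ/ becomes [g] when no front vowel follows).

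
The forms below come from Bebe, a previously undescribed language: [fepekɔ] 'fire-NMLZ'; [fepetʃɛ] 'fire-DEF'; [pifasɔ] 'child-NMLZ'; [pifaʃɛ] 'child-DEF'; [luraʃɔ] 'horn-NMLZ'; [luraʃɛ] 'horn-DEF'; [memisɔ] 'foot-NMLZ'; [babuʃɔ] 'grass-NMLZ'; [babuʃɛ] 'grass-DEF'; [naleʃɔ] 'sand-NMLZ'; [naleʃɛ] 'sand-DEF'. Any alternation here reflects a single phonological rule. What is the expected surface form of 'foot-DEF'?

'child' shows [s] ~ [ʃ] at the end of the stem ([pifasɔ] vs [pifaʃɛ]).
If /ʃ/ were underlying and a rule turned it into [s] before the NMLZ suffix, 'horn' would also alternate; but it has [ʃ] in both [luraʃɔ] and [luraʃɛ].
So /s/ is underlying, and a rule of palatalization before a front vowel — /k/ and /s/ become palato-alveolar [tʃ] and [ʃ] before a front vowel — gives [ʃ].
The one attested form of 'foot', [memisɔ], shows underlying /memis/. Applying the same rule before a front vowel gives [memiʃɛ].

[memiʃɛ]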